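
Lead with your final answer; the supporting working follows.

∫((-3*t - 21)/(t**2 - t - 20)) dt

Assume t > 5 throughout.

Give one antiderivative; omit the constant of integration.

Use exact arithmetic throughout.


The answer is -4*log(t - 5) + log(t + 4).
Step 1. Decompose ∫((-3*t - 21)/(t**2 - t - 20)) dt by partial fractions, (-3*t - 21)/(t**2 - t - 20) = 1/(t + 4) - 4/(t - 5): now ∫(-4/(t - 5)) dt + ∫(1/(t + 4)) dt.
Step 2. Evaluate the standard form [assuming t > 5]: now -4*log(t - 5) + ∫(1/(t + 4)) dt.
Step 3. Evaluate the standard form [assuming t > -4]: now -4*log(t - 5) + log(t + 4).
Answer: -4*log(t - 5) + log(t + 4).


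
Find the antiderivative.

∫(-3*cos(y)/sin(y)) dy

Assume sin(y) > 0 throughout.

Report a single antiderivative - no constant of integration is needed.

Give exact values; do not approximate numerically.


Answer: -3*log(sin(y)).


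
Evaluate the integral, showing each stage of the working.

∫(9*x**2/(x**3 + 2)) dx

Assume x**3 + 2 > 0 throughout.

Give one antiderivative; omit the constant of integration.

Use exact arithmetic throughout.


Step 1. Substitute u = x**3 + 2, turning ∫(9*x**2/(x**3 + 2)) dx into ∫(3/u) du: now ∫(3/u) du.
Step 2. Evaluate the standard form [assuming u > 0]: now 3*log(u).
Step 3. Substitute back u = x**3 + 2: now 3*log(x**3 + 2).
Answer: 3*log(x**3 + 2).


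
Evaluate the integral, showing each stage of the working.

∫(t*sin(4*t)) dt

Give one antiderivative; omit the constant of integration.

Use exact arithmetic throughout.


Step 1. Integrate ∫(t*sin(4*t)) dt by parts with u = t, dv = (sin(4*t)) dt, so v = -cos(4*t)/4: now -t*cos(4*t)/4 + ∫(cos(4*t)/4) dt.
Step 2. Evaluate the standard form: now -t*cos(4*t)/4 + sin(4*t)/16.
Answer: -t*cos(4*t)/4 + sin(4*t)/16.


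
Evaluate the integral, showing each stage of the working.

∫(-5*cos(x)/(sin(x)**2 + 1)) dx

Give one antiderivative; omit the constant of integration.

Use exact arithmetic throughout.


Step 1. Substitute u = sin(x), turning ∫(-5*cos(x)/(sin(x)**2 + 1)) dx into ∫(-5/(u**2 + 1)) du: now ∫(-5/(u**2 + 1)) du.
Step 2. Evaluate the standard form: now -5*atan(u).
Step 3. Substitute back u = sin(x): now -5*atan(sin(x)).
Answer: -5*atan(sin(x)).


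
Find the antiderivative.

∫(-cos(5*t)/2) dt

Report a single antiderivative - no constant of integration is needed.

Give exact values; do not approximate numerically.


Answer: -sin(5*t)/10.


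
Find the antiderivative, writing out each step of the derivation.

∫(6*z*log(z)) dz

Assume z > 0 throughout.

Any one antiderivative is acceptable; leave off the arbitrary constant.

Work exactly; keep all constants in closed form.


Step 1. Integrate ∫(6*z*log(z)) dz by parts with u = log(z), dv = (6*z) dz, so v = 3*z**2 [assuming z > 0]: now 3*z**2*log(z) + ∫(-3*z) dz.
Step 2. Evaluate the standard form: now 3*z**2*log(z) - 3*z**2/2.
Answer: 3*z**2*log(z) - 3*z**2/2.


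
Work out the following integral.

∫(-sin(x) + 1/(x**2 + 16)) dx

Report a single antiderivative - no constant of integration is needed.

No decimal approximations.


Answer: cos(x) + atan(x/4)/4.


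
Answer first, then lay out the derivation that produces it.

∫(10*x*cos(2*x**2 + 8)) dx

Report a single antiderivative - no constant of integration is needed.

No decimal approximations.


The answer is 5*sin(2*x**2 + 8)/2.
Step 1. Substitute u = x**2 + 4, turning ∫(10*x*cos(2*x**2 + 8)) dx into ∫(5*cos(2*u)) du: now ∫(5*cos(2*u)) du.
Step 2. Evaluate the standard form: now 5*sin(2*u)/2.
Step 3. Substitute back u = x**2 + 4: now 5*sin(2*x**2 + 8)/2.
Answer: 5*sin(2*x**2 + 8)/2.


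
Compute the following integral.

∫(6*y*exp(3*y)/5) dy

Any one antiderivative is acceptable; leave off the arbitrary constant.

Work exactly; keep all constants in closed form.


Answer: 2*y*exp(3*y)/5 - 2*exp(3*y)/15.


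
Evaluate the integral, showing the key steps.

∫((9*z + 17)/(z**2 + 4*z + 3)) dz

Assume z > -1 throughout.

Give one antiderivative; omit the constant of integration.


Step 1. Decompose ∫((9*z + 17)/(z**2 + 4*z + 3)) dz by partial fractions, (9*z + 17)/(z**2 + 4*z + 3) = 5/(z + 3) + 4/(z + 1): now ∫(4/(z + 1)) dz + ∫(5/(z + 3)) dz.
Step 2. Evaluate the standard form [assuming z > -3]: now 5*log(z + 3) + ∫(4/(z + 1)) dz.
Step 3. Evaluate the standard form [assuming z > -1]: now 4*log(z + 1) + 5*log(z + 3).
Answer: 4*log(z + 1) + 5*log(z + 3).


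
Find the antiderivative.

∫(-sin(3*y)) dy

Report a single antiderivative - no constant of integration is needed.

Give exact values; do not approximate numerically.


Answer: cos(3*y)/3.


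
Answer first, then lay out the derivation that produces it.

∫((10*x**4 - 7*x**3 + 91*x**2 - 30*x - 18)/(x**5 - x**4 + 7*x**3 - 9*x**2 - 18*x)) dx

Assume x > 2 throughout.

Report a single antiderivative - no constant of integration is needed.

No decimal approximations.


The answer is log(x) + 5*log(x - 2) + 4*log(x + 1) - atan(x/3).
Step 1. Decompose ∫((10*x**4 - 7*x**3 + 91*x**2 - 30*x - 18)/(x**5 - x**4 + 7*x**3 - 9*x**2 - 18*x)) dx by partial fractions, (10*x**4 - 7*x**3 + 91*x**2 - 30*x - 18)/(x**5 - x**4 + 7*x**3 - 9*x**2 - 18*x) = -3/(x**2 + 9) + 4/(x + 1) + 5/(x - 2) + 1/x: now ∫(1/x) dx + ∫(5/(x - 2)) dx + ∫(4/(x + 1)) dx + ∫(-3/(x**2 + 9)) dx.
Step 2. Evaluate the standard form [assuming x > 0]: now log(x) + ∫(5/(x - 2)) dx + ∫(4/(x + 1)) dx + ∫(-3/(x**2 + 9)) dx.
Step 3. Evaluate the standard form [assuming x > -1]: now log(x) + 4*log(x + 1) + ∫(5/(x - 2)) dx + ∫(-3/(x**2 + 9)) dx.
Step 4. Evaluate the standard form [assuming x > 2]: now log(x) + 5*log(x - 2) + 4*log(x + 1) + ∫(-3/(x**2 + 9)) dx.
Step 5. Evaluate the standard form: now log(x) + 5*log(x - 2) + 4*log(x + 1) - atan(x/3).
Answer: log(x) + 5*log(x - 2) + 4*log(x + 1) - atan(x/3).


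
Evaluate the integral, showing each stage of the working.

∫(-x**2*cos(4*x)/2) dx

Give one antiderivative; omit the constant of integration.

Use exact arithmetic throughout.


Step 1. Integrate ∫(-x**2*cos(4*x)/2) dx by parts with u = x**2, dv = (-cos(4*x)/2) dx, so v = -sin(4*x)/8: now -x**2*sin(4*x)/8 + ∫(x*sin(4*x)/4) dx.
Step 2. Integrate ∫(x*sin(4*x)/4) dx by parts with u = x, dv = (sin(4*x)/4) dx, so v = -cos(4*x)/16: now -x**2*sin(4*x)/8 - x*cos(4*x)/16 + ∫(cos(4*x)/16) dx.
Step 3. Evaluate the standard form: now -x**2*sin(4*x)/8 - x*cos(4*x)/16 + sin(4*x)/64.
Answer: -x**2*sin(4*x)/8 - x*cos(4*x)/16 + sin(4*x)/64.


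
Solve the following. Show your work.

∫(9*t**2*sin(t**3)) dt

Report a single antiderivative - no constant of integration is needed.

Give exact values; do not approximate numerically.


Step 1. Substitute u = t**3, turning ∫(9*t**2*sin(t**3)) dt into ∫(3*sin(u)) du: now ∫(3*sin(u)) du.
Step 2. Evaluate the standard form: now -3*cos(u).
Step 3. Substitute back u = t**3: now -3*cos(t**3).
Answer: -3*cos(t**3).


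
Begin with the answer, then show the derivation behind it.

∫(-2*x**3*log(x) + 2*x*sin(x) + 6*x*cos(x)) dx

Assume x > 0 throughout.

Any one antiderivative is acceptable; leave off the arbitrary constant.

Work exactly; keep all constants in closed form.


The answer is -x**4*log(x)/2 + x**4/8 + 6*x*sin(x) - 2*x*cos(x) + 2*sin(x) + 6*cos(x).
Step 1. Rewrite: now ∫(2*x*sin(x)) dx + ∫(6*x*cos(x)) dx + ∫(-2*x**3*log(x)) dx.
Step 2. Integrate ∫(2*x*sin(x)) dx by parts with u = x, dv = (2*sin(x)) dx, so v = -2*cos(x): now -2*x*cos(x) + ∫(6*x*cos(x)) dx + ∫(-2*x**3*log(x)) dx + ∫(2*cos(x)) dx.
Step 3. Evaluate the standard form: now -2*x*cos(x) + 2*sin(x) + ∫(6*x*cos(x)) dx + ∫(-2*x**3*log(x)) dx.
Step 4. Integrate ∫(-2*x**3*log(x)) dx by parts with u = log(x), dv = (-2*x**3) dx, so v = -x**4/2 [assuming x > 0]: now -x**4*log(x)/2 - 2*x*cos(x) + 2*sin(x) + ∫(x**3/2) dx + ∫(6*x*cos(x)) dx.
Step 5. Evaluate the standard form: now -x**4*log(x)/2 + x**4/8 - 2*x*cos(x) + 2*sin(x) + ∫(6*x*cos(x)) dx.
Step 6. Integrate ∫(6*x*cos(x)) dx by parts with u = x, dv = (6*cos(x)) dx, so v = 6*sin(x): now -x**4*log(x)/2 + x**4/8 + 6*x*sin(x) - 2*x*cos(x) + 2*sin(x) + ∫(-6*sin(x)) dx.
Step 7. Evaluate the standard form: now -x**4*log(x)/2 + x**4/8 + 6*x*sin(x) - 2*x*cos(x) + 2*sin(x) + 6*cos(x).
Answer: -x**4*log(x)/2 + x**4/8 + 6*x*sin(x) - 2*x*cos(x) + 2*sin(x) + 6*cos(x).


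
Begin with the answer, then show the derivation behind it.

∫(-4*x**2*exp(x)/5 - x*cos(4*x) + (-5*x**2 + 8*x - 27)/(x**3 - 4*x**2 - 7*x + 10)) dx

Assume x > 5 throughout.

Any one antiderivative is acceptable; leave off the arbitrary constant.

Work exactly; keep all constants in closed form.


The answer is -4*x**2*exp(x)/5 + 8*x*exp(x)/5 - x*sin(4*x)/4 - 8*exp(x)/5 - 4*log(x - 5) + 2*log(x - 1) - 3*log(x + 2) - cos(4*x)/16.
Step 1. Rewrite: now ∫(-x*cos(4*x)) dx + ∫(-4*x**2*exp(x)/5) dx + ∫((-5*x**2 + 8*x - 27)/(x**3 - 4*x**2 - 7*x + 10)) dx.
Step 2. Integrate ∫(-x*cos(4*x)) dx by parts with u = x, dv = (-cos(4*x)) dx, so v = -sin(4*x)/4: now -x*sin(4*x)/4 + ∫(-4*x**2*exp(x)/5) dx + ∫((-5*x**2 + 8*x - 27)/(x**3 - 4*x**2 - 7*x + 10)) dx + ∫(sin(4*x)/4) dx.
Step 3. Evaluate the standard form: now -x*sin(4*x)/4 - cos(4*x)/16 + ∫(-4*x**2*exp(x)/5) dx + ∫((-5*x**2 + 8*x - 27)/(x**3 - 4*x**2 - 7*x + 10)) dx.
Step 4. Integrate ∫(-4*x**2*exp(x)/5) dx by parts with u = x**2, dv = (-4*exp(x)/5) dx, so v = -4*exp(x)/5: now -4*x**2*exp(x)/5 - x*sin(4*x)/4 - cos(4*x)/16 + ∫(8*x*exp(x)/5) dx + ∫((-5*x**2 + 8*x - 27)/(x**3 - 4*x**2 - 7*x + 10)) dx.
Step 5. Integrate ∫(8*x*exp(x)/5) dx by parts with u = x, dv = (8*exp(x)/5) dx, so v = 8*exp(x)/5: now -4*x**2*exp(x)/5 + 8*x*exp(x)/5 - x*sin(4*x)/4 - cos(4*x)/16 + ∫((-5*x**2 + 8*x - 27)/(x**3 - 4*x**2 - 7*x + 10)) dx + ∫(-8*exp(x)/5) dx.
Step 6. Evaluate the standard form: now -4*x**2*exp(x)/5 + 8*x*exp(x)/5 - x*sin(4*x)/4 - 8*exp(x)/5 - cos(4*x)/16 + ∫((-5*x**2 + 8*x - 27)/(x**3 - 4*x**2 - 7*x + 10)) dx.
Step 7. Decompose ∫((-5*x**2 + 8*x - 27)/(x**3 - 4*x**2 - 7*x + 10)) dx by partial fractions, (-5*x**2 + 8*x - 27)/(x**3 - 4*x**2 - 7*x + 10) = -3/(x + 2) + 2/(x - 1) - 4/(x - 5): now -4*x**2*exp(x)/5 + 8*x*exp(x)/5 - x*sin(4*x)/4 - 8*exp(x)/5 - cos(4*x)/16 + ∫(-4/(x - 5)) dx + ∫(2/(x - 1)) dx + ∫(-3/(x + 2)) dx.
Step 8. Evaluate the standard form [assuming x > 5]: now -4*x**2*exp(x)/5 + 8*x*exp(x)/5 - x*sin(4*x)/4 - 8*exp(x)/5 - 4*log(x - 5) - cos(4*x)/16 + ∫(2/(x - 1)) dx + ∫(-3/(x + 2)) dx.
Step 9. Evaluate the standard form [assuming x > -2]: now -4*x**2*exp(x)/5 + 8*x*exp(x)/5 - x*sin(4*x)/4 - 8*exp(x)/5 - 4*log(x - 5) - 3*log(x + 2) - cos(4*x)/16 + ∫(2/(x - 1)) dx.
Step 10. Evaluate the standard form [assuming x > 1]: now -4*x**2*exp(x)/5 + 8*x*exp(x)/5 - x*sin(4*x)/4 - 8*exp(x)/5 - 4*log(x - 5) + 2*log(x - 1) - 3*log(x + 2) - cos(4*x)/16.
Answer: -4*x**2*exp(x)/5 + 8*x*exp(x)/5 - x*sin(4*x)/4 - 8*exp(x)/5 - 4*log(x - 5) + 2*log(x - 1) - 3*log(x + 2) - cos(4*x)/16.


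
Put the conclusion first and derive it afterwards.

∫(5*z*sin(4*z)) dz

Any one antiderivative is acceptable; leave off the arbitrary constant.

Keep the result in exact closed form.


The answer is -5*z*cos(4*z)/4 + 5*sin(4*z)/16.
Step 1. Integrate ∫(5*z*sin(4*z)) dz by parts with u = z, dv = (5*sin(4*z)) dz, so v = -5*cos(4*z)/4: now -5*z*cos(4*z)/4 + ∫(5*cos(4*z)/4) dz.
Step 2. Evaluate the standard form: now -5*z*cos(4*z)/4 + 5*sin(4*z)/16.
Answer: -5*z*cos(4*z)/4 + 5*sin(4*z)/16.


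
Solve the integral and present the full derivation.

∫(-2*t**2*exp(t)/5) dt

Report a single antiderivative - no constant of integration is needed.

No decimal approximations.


Step 1. Integrate ∫(-2*t**2*exp(t)/5) dt by parts with u = t**2, dv = (-2*exp(t)/5) dt, so v = -2*exp(t)/5: now -2*t**2*exp(t)/5 + ∫(4*t*exp(t)/5) dt.
Step 2. Integrate ∫(4*t*exp(t)/5) dt by parts with u = t, dv = (4*exp(t)/5) dt, so v = 4*exp(t)/5: now -2*t**2*exp(t)/5 + 4*t*exp(t)/5 + ∫(-4*exp(t)/5) dt.
Step 3. Evaluate the standard form: now -2*t**2*exp(t)/5 + 4*t*exp(t)/5 - 4*exp(t)/5.
Answer: -2*t**2*exp(t)/5 + 4*t*exp(t)/5 - 4*exp(t)/5.


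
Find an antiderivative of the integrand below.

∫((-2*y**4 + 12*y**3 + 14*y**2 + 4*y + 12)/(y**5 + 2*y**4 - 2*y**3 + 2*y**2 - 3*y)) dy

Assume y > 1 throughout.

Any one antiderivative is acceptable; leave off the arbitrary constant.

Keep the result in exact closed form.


Answer: -4*log(y) + 5*log(y - 1) - 3*log(y + 3) + 2*atan(y).


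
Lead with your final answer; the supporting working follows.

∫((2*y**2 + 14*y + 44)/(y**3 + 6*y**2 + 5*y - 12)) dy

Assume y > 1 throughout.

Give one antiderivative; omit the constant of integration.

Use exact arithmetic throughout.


The answer is 3*log(y - 1) - 5*log(y + 3) + 4*log(y + 4).
Step 1. Decompose ∫((2*y**2 + 14*y + 44)/(y**3 + 6*y**2 + 5*y - 12)) dy by partial fractions, (2*y**2 + 14*y + 44)/(y**3 + 6*y**2 + 5*y - 12) = 4/(y + 4) - 5/(y + 3) + 3/(y - 1): now ∫(3/(y - 1)) dy + ∫(-5/(y + 3)) dy + ∫(4/(y + 4)) dy.
Step 2. Evaluate the standard form [assuming y > -4]: now 4*log(y + 4) + ∫(3/(y - 1)) dy + ∫(-5/(y + 3)) dy.
Step 3. Evaluate the standard form [assuming y > 1]: now 3*log(y - 1) + 4*log(y + 4) + ∫(-5/(y + 3)) dy.
Step 4. Evaluate the standard form [assuming y > -3]: now 3*log(y - 1) - 5*log(y + 3) + 4*log(y + 4).
Answer: 3*log(y - 1) - 5*log(y + 3) + 4*log(y + 4).


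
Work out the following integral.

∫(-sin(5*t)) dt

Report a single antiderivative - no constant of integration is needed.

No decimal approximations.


Answer: cos(5*t)/5.


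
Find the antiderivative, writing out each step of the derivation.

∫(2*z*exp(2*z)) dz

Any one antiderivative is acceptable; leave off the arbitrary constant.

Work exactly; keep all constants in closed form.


Step 1. Integrate ∫(2*z*exp(2*z)) dz by parts with u = z, dv = (2*exp(2*z)) dz, so v = exp(2*z): now z*exp(2*z) + ∫(-exp(2*z)) dz.
Step 2. Evaluate the standard form: now z*exp(2*z) - exp(2*z)/2.
Answer: z*exp(2*z) - exp(2*z)/2.


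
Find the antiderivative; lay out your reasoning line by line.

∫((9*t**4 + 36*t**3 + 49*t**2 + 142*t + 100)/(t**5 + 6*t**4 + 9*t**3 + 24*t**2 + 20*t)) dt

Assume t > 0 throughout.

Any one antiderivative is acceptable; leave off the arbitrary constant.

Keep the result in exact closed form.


Step 1. Decompose ∫((9*t**4 + 36*t**3 + 49*t**2 + 142*t + 100)/(t**5 + 6*t**4 + 9*t**3 + 24*t**2 + 20*t)) dt by partial fractions, (9*t**4 + 36*t**3 + 49*t**2 + 142*t + 100)/(t**5 + 6*t**4 + 9*t**3 + 24*t**2 + 20*t) = -2/(t**2 + 4) + 3/(t + 5) + 1/(t + 1) + 5/t: now ∫(5/t) dt + ∫(1/(t + 1)) dt + ∫(3/(t + 5)) dt + ∫(-2/(t**2 + 4)) dt.
Step 2. Evaluate the standard form [assuming t > -5]: now 3*log(t + 5) + ∫(5/t) dt + ∫(1/(t + 1)) dt + ∫(-2/(t**2 + 4)) dt.
Step 3. Evaluate the standard form [assuming t > 0]: now 5*log(t) + 3*log(t + 5) + ∫(1/(t + 1)) dt + ∫(-2/(t**2 + 4)) dt.
Step 4. Evaluate the standard form [assuming t > -1]: now 5*log(t) + log(t + 1) + 3*log(t + 5) + ∫(-2/(t**2 + 4)) dt.
Step 5. Evaluate the standard form: now 5*log(t) + log(t + 1) + 3*log(t + 5) - atan(t/2).
Answer: 5*log(t) + log(t + 1) + 3*log(t + 5) - atan(t/2).


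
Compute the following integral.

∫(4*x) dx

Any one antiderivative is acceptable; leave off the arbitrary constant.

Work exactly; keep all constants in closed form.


Answer: 2*x**2.


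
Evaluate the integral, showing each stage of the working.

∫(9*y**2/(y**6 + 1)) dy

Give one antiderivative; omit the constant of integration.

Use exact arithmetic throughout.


Step 1. Substitute u = y**3, turning ∫(9*y**2/(y**6 + 1)) dy into ∫(3/(u**2 + 1)) du: now ∫(3/(u**2 + 1)) du.
Step 2. Evaluate the standard form: now 3*atan(u).
Step 3. Substitute back u = y**3: now 3*atan(y**3).
Answer: 3*atan(y**3).


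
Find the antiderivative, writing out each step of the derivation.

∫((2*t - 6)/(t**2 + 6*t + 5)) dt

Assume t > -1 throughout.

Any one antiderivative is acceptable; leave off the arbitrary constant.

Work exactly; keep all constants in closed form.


Step 1. Decompose ∫((2*t - 6)/(t**2 + 6*t + 5)) dt by partial fractions, (2*t - 6)/(t**2 + 6*t + 5) = 4/(t + 5) - 2/(t + 1): now ∫(-2/(t + 1)) dt + ∫(4/(t + 5)) dt.
Step 2. Evaluate the standard form [assuming t > -5]: now 4*log(t + 5) + ∫(-2/(t + 1)) dt.
Step 3. Evaluate the standard form [assuming t > -1]: now -2*log(t + 1) + 4*log(t + 5).
Answer: -2*log(t + 1) + 4*log(t + 5).


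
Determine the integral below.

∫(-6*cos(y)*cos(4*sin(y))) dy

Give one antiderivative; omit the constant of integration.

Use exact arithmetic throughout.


Answer: -3*sin(4*sin(y))/2.


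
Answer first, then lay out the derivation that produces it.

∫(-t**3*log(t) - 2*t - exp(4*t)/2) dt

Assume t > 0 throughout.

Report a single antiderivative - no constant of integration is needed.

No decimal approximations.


The answer is -t**4*log(t)/4 + t**4/16 - t**2 - exp(4*t)/8.
Step 1. Rewrite: now ∫(-2*t) dt + ∫(-t**3*log(t)) dt + ∫(-exp(4*t)/2) dt.
Step 2. Integrate ∫(-t**3*log(t)) dt by parts with u = log(t), dv = (-t**3) dt, so v = -t**4/4 [assuming t > 0]: now -t**4*log(t)/4 + ∫(-2*t) dt + ∫(t**3/4) dt + ∫(-exp(4*t)/2) dt.
Step 3. Evaluate the standard form: now -t**4*log(t)/4 + t**4/16 + ∫(-2*t) dt + ∫(-exp(4*t)/2) dt.
Step 4. Evaluate the standard form: now -t**4*log(t)/4 + t**4/16 - exp(4*t)/8 + ∫(-2*t) dt.
Step 5. Evaluate the standard form: now -t**4*log(t)/4 + t**4/16 - t**2 - exp(4*t)/8.
Answer: -t**4*log(t)/4 + t**4/16 - t**2 - exp(4*t)/8.


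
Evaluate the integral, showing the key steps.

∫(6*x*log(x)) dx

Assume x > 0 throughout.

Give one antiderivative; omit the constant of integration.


Step 1. Integrate ∫(6*x*log(x)) dx by parts with u = log(x), dv = (6*x) dx, so v = 3*x**2 [assuming x > 0]: now 3*x**2*log(x) + ∫(-3*x) dx.
Step 2. Evaluate the standard form: now 3*x**2*log(x) - 3*x**2/2.
Answer: 3*x**2*log(x) - 3*x**2/2.


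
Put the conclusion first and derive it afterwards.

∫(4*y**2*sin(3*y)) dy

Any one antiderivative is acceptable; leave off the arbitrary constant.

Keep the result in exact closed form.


The answer is -4*y**2*cos(3*y)/3 + 8*y*sin(3*y)/9 + 8*cos(3*y)/27.
Step 1. Integrate ∫(4*y**2*sin(3*y)) dy by parts with u = y**2, dv = (4*sin(3*y)) dy, so v = -4*cos(3*y)/3: now -4*y**2*cos(3*y)/3 + ∫(8*y*cos(3*y)/3) dy.
Step 2. Integrate ∫(8*y*cos(3*y)/3) dy by parts with u = y, dv = (8*cos(3*y)/3) dy, so v = 8*sin(3*y)/9: now -4*y**2*cos(3*y)/3 + 8*y*sin(3*y)/9 + ∫(-8*sin(3*y)/9) dy.
Step 3. Evaluate the standard form: now -4*y**2*cos(3*y)/3 + 8*y*sin(3*y)/9 + 8*cos(3*y)/27.
Answer: -4*y**2*cos(3*y)/3 + 8*y*sin(3*y)/9 + 8*cos(3*y)/27.


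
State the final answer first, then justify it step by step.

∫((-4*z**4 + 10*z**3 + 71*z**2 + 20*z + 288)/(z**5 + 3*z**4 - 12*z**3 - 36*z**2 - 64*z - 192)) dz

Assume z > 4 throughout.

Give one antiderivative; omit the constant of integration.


The answer is log(z - 4) - 3*log(z + 3) - 2*log(z + 4) + atan(z/2)/2.
Step 1. Decompose ∫((-4*z**4 + 10*z**3 + 71*z**2 + 20*z + 288)/(z**5 + 3*z**4 - 12*z**3 - 36*z**2 - 64*z - 192)) dz by partial fractions, (-4*z**4 + 10*z**3 + 71*z**2 + 20*z + 288)/(z**5 + 3*z**4 - 12*z**3 - 36*z**2 - 64*z - 192) = 1/(z**2 + 4) - 2/(z + 4) - 3/(z + 3) + 1/(z - 4): now ∫(1/(z - 4)) dz + ∫(-3/(z + 3)) dz + ∫(-2/(z + 4)) dz + ∫(1/(z**2 + 4)) dz.
Step 2. Evaluate the standard form [assuming z > -3]: now -3*log(z + 3) + ∫(1/(z - 4)) dz + ∫(-2/(z + 4)) dz + ∫(1/(z**2 + 4)) dz.
Step 3. Evaluate the standard form [assuming z > 4]: now log(z - 4) - 3*log(z + 3) + ∫(-2/(z + 4)) dz + ∫(1/(z**2 + 4)) dz.
Step 4. Evaluate the standard form [assuming z > -4]: now log(z - 4) - 3*log(z + 3) - 2*log(z + 4) + ∫(1/(z**2 + 4)) dz.
Step 5. Evaluate the standard form: now log(z - 4) - 3*log(z + 3) - 2*log(z + 4) + atan(z/2)/2.
Answer: log(z - 4) - 3*log(z + 3) - 2*log(z + 4) + atan(z/2)/2.


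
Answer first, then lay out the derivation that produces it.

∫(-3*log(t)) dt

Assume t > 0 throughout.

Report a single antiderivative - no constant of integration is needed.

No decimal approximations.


The answer is -3*t*log(t) + 3*t.
Step 1. Integrate ∫(-3*log(t)) dt by parts with u = log(t), dv = (-3) dt, so v = -3*t [assuming t > 0]: now -3*t*log(t) + ∫(3) dt.
Step 2. Evaluate the standard form: now -3*t*log(t) + 3*t.
Answer: -3*t*log(t) + 3*t.


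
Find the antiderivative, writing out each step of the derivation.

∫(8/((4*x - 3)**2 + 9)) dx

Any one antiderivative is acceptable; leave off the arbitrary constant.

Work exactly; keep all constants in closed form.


Step 1. Substitute u = 4*x - 3, turning ∫(8/((4*x - 3)**2 + 9)) dx into ∫(2/(u**2 + 9)) du: now ∫(2/(u**2 + 9)) du.
Step 2. Evaluate the standard form: now 2*atan(u/3)/3.
Step 3. Substitute back u = 4*x - 3: now 2*atan(4*x/3 - 1)/3.
Answer: 2*atan(4*x/3 - 1)/3.


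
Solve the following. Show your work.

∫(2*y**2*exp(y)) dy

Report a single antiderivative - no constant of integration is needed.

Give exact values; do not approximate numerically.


Step 1. Integrate ∫(2*y**2*exp(y)) dy by parts with u = y**2, dv = (2*exp(y)) dy, so v = 2*exp(y): now 2*y**2*exp(y) + ∫(-4*y*exp(y)) dy.
Step 2. Integrate ∫(-4*y*exp(y)) dy by parts with u = y, dv = (-4*exp(y)) dy, so v = -4*exp(y): now 2*y**2*exp(y) - 4*y*exp(y) + ∫(4*exp(y)) dy.
Step 3. Evaluate the standard form: now 2*y**2*exp(y) - 4*y*exp(y) + 4*exp(y).
Answer: 2*y**2*exp(y) - 4*y*exp(y) + 4*exp(y).


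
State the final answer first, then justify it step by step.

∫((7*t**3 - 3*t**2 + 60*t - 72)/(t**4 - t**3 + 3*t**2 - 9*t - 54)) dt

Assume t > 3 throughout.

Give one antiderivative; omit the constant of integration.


The answer is 3*log(t - 3) + 4*log(t + 2) + atan(t/3).
Step 1. Decompose ∫((7*t**3 - 3*t**2 + 60*t - 72)/(t**4 - t**3 + 3*t**2 - 9*t - 54)) dt by partial fractions, (7*t**3 - 3*t**2 + 60*t - 72)/(t**4 - t**3 + 3*t**2 - 9*t - 54) = 3/(t**2 + 9) + 4/(t + 2) + 3/(t - 3): now ∫(3/(t - 3)) dt + ∫(4/(t + 2)) dt + ∫(3/(t**2 + 9)) dt.
Step 2. Evaluate the standard form [assuming t > -2]: now 4*log(t + 2) + ∫(3/(t - 3)) dt + ∫(3/(t**2 + 9)) dt.
Step 3. Evaluate the standard form [assuming t > 3]: now 3*log(t - 3) + 4*log(t + 2) + ∫(3/(t**2 + 9)) dt.
Step 4. Evaluate the standard form: now 3*log(t - 3) + 4*log(t + 2) + atan(t/3).
Answer: 3*log(t - 3) + 4*log(t + 2) + atan(t/3).


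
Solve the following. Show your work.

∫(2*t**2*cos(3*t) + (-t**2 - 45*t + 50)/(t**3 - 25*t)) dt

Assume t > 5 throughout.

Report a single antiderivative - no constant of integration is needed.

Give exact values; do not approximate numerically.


Step 1. Rewrite: now ∫(2*t**2*cos(3*t)) dt + ∫((-t**2 - 45*t + 50)/(t**3 - 25*t)) dt.
Step 2. Integrate ∫(2*t**2*cos(3*t)) dt by parts with u = t**2, dv = (2*cos(3*t)) dt, so v = 2*sin(3*t)/3: now 2*t**2*sin(3*t)/3 + ∫(-4*t*sin(3*t)/3) dt + ∫((-t**2 - 45*t + 50)/(t**3 - 25*t)) dt.
Step 3. Integrate ∫(-4*t*sin(3*t)/3) dt by parts with u = t, dv = (-4*sin(3*t)/3) dt, so v = 4*cos(3*t)/9: now 2*t**2*sin(3*t)/3 + 4*t*cos(3*t)/9 + ∫((-t**2 - 45*t + 50)/(t**3 - 25*t)) dt + ∫(-4*cos(3*t)/9) dt.
Step 4. Evaluate the standard form: now 2*t**2*sin(3*t)/3 + 4*t*cos(3*t)/9 - 4*sin(3*t)/27 + ∫((-t**2 - 45*t + 50)/(t**3 - 25*t)) dt.
Step 5. Decompose ∫((-t**2 - 45*t + 50)/(t**3 - 25*t)) dt by partial fractions, (-t**2 - 45*t + 50)/(t**3 - 25*t) = 5/(t + 5) - 4/(t - 5) - 2/t: now 2*t**2*sin(3*t)/3 + 4*t*cos(3*t)/9 - 4*sin(3*t)/27 + ∫(-2/t) dt + ∫(-4/(t - 5)) dt + ∫(5/(t + 5)) dt.
Step 6. Evaluate the standard form [assuming t > 0]: now 2*t**2*sin(3*t)/3 + 4*t*cos(3*t)/9 - 2*log(t) - 4*sin(3*t)/27 + ∫(-4/(t - 5)) dt + ∫(5/(t + 5)) dt.
Step 7. Evaluate the standard form [assuming t > 5]: now 2*t**2*sin(3*t)/3 + 4*t*cos(3*t)/9 - 2*log(t) - 4*log(t - 5) - 4*sin(3*t)/27 + ∫(5/(t + 5)) dt.
Step 8. Evaluate the standard form [assuming t > -5]: now 2*t**2*sin(3*t)/3 + 4*t*cos(3*t)/9 - 2*log(t) - 4*log(t - 5) + 5*log(t + 5) - 4*sin(3*t)/27.
Answer: 2*t**2*sin(3*t)/3 + 4*t*cos(3*t)/9 - 2*log(t) - 4*log(t - 5) + 5*log(t + 5) - 4*sin(3*t)/27.


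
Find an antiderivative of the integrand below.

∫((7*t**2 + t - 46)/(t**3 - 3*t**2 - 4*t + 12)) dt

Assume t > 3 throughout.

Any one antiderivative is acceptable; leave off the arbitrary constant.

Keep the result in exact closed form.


Answer: 4*log(t - 3) + 4*log(t - 2) - log(t + 2).


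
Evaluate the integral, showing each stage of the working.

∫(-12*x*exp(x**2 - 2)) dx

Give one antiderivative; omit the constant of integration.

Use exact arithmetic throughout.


Step 1. Substitute u = x**2 - 2, turning ∫(-12*x*exp(x**2 - 2)) dx into ∫(-6*exp(u)) du: now ∫(-6*exp(u)) du.
Step 2. Evaluate the standard form: now -6*exp(u).
Step 3. Substitute back u = x**2 - 2: now -6*exp(x**2 - 2).
Answer: -6*exp(x**2 - 2).


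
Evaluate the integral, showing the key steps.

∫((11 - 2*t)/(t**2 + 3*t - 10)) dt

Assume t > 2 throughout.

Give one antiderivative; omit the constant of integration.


Step 1. Decompose ∫((11 - 2*t)/(t**2 + 3*t - 10)) dt by partial fractions, (11 - 2*t)/(t**2 + 3*t - 10) = -3/(t + 5) + 1/(t - 2): now ∫(1/(t - 2)) dt + ∫(-3/(t + 5)) dt.
Step 2. Evaluate the standard form [assuming t > -5]: now -3*log(t + 5) + ∫(1/(t - 2)) dt.
Step 3. Evaluate the standard form [assuming t > 2]: now log(t - 2) - 3*log(t + 5).
Answer: log(t - 2) - 3*log(t + 5).


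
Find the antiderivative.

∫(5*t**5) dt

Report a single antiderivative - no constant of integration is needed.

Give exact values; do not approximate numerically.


Answer: 5*t**6/6.


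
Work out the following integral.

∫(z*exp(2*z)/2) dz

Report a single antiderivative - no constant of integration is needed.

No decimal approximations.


Answer: z*exp(2*z)/4 - exp(2*z)/8.


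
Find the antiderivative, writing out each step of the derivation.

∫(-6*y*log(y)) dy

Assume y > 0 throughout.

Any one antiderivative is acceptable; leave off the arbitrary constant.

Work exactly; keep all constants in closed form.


Step 1. Integrate ∫(-6*y*log(y)) dy by parts with u = log(y), dv = (-6*y) dy, so v = -3*y**2 [assuming y > 0]: now -3*y**2*log(y) + ∫(3*y) dy.
Step 2. Evaluate the standard form: now -3*y**2*log(y) + 3*y**2/2.
Answer: -3*y**2*log(y) + 3*y**2/2.


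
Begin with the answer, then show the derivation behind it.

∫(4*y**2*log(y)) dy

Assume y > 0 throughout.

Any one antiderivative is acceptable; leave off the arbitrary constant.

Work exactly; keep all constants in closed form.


The answer is 4*y**3*log(y)/3 - 4*y**3/9.
Step 1. Integrate ∫(4*y**2*log(y)) dy by parts with u = log(y), dv = (4*y**2) dy, so v = 4*y**3/3 [assuming y > 0]: now 4*y**3*log(y)/3 + ∫(-4*y**2/3) dy.
Step 2. Evaluate the standard form: now 4*y**3*log(y)/3 - 4*y**3/9.
Answer: 4*y**3*log(y)/3 - 4*y**3/9.


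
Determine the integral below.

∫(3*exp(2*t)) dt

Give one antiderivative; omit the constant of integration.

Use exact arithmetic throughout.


Answer: 3*exp(2*t)/2.


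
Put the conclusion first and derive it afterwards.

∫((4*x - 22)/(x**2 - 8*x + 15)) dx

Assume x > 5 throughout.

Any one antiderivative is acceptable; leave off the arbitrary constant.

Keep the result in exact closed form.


The answer is -log(x - 5) + 5*log(x - 3).
Step 1. Decompose ∫((4*x - 22)/(x**2 - 8*x + 15)) dx by partial fractions, (4*x - 22)/(x**2 - 8*x + 15) = 5/(x - 3) - 1/(x - 5): now ∫(-1/(x - 5)) dx + ∫(5/(x - 3)) dx.
Step 2. Evaluate the standard form [assuming x > 5]: now -log(x - 5) + ∫(5/(x - 3)) dx.
Step 3. Evaluate the standard form [assuming x > 3]: now -log(x - 5) + 5*log(x - 3).
Answer: -log(x - 5) + 5*log(x - 3).


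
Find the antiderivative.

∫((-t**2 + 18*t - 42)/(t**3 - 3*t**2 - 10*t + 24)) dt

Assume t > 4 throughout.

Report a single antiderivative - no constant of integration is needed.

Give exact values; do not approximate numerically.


Answer: log(t - 4) + log(t - 2) - 3*log(t + 3).


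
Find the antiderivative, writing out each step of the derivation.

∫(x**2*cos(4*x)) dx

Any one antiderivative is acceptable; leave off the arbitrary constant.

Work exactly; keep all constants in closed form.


Step 1. Integrate ∫(x**2*cos(4*x)) dx by parts with u = x**2, dv = (cos(4*x)) dx, so v = sin(4*x)/4: now x**2*sin(4*x)/4 + ∫(-x*sin(4*x)/2) dx.
Step 2. Integrate ∫(-x*sin(4*x)/2) dx by parts with u = x, dv = (-sin(4*x)/2) dx, so v = cos(4*x)/8: now x**2*sin(4*x)/4 + x*cos(4*x)/8 + ∫(-cos(4*x)/8) dx.
Step 3. Evaluate the standard form: now x**2*sin(4*x)/4 + x*cos(4*x)/8 - sin(4*x)/32.
Answer: x**2*sin(4*x)/4 + x*cos(4*x)/8 - sin(4*x)/32.


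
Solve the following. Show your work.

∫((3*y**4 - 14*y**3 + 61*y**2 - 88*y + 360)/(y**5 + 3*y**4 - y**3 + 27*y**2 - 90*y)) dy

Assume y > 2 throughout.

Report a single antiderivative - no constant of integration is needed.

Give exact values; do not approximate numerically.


Step 1. Decompose ∫((3*y**4 - 14*y**3 + 61*y**2 - 88*y + 360)/(y**5 + 3*y**4 - y**3 + 27*y**2 - 90*y)) dy by partial fractions, (3*y**4 - 14*y**3 + 61*y**2 - 88*y + 360)/(y**5 + 3*y**4 - y**3 + 27*y**2 - 90*y) = -2/(y**2 + 9) + 5/(y + 5) + 2/(y - 2) - 4/y: now ∫(-4/y) dy + ∫(2/(y - 2)) dy + ∫(5/(y + 5)) dy + ∫(-2/(y**2 + 9)) dy.
Step 2. Evaluate the standard form [assuming y > 2]: now 2*log(y - 2) + ∫(-4/y) dy + ∫(5/(y + 5)) dy + ∫(-2/(y**2 + 9)) dy.
Step 3. Evaluate the standard form [assuming y > 0]: now -4*log(y) + 2*log(y - 2) + ∫(5/(y + 5)) dy + ∫(-2/(y**2 + 9)) dy.
Step 4. Evaluate the standard form [assuming y > -5]: now -4*log(y) + 2*log(y - 2) + 5*log(y + 5) + ∫(-2/(y**2 + 9)) dy.
Step 5. Evaluate the standard form: now -4*log(y) + 2*log(y - 2) + 5*log(y + 5) - 2*atan(y/3)/3.
Answer: -4*log(y) + 2*log(y - 2) + 5*log(y + 5) - 2*atan(y/3)/3.


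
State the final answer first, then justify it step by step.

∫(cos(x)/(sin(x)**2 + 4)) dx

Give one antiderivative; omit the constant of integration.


The answer is atan(sin(x)/2)/2.
Step 1. Substitute u = sin(x), turning ∫(cos(x)/(sin(x)**2 + 4)) dx into ∫(1/(u**2 + 4)) du: now ∫(1/(u**2 + 4)) du.
Step 2. Evaluate the standard form: now atan(u/2)/2.
Step 3. Substitute back u = sin(x): now atan(sin(x)/2)/2.
Answer: atan(sin(x)/2)/2.


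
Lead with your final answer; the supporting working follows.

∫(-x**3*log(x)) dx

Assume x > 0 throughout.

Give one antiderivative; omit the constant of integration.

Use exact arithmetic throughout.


The answer is -x**4*log(x)/4 + x**4/16.
Step 1. Integrate ∫(-x**3*log(x)) dx by parts with u = log(x), dv = (-x**3) dx, so v = -x**4/4 [assuming x > 0]: now -x**4*log(x)/4 + ∫(x**3/4) dx.
Step 2. Evaluate the standard form: now -x**4*log(x)/4 + x**4/16.
Answer: -x**4*log(x)/4 + x**4/16.


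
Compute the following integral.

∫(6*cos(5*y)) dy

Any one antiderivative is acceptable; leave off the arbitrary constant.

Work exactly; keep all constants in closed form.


Answer: 6*sin(5*y)/5.


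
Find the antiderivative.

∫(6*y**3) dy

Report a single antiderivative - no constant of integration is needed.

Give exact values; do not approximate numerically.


Answer: 3*y**4/2.


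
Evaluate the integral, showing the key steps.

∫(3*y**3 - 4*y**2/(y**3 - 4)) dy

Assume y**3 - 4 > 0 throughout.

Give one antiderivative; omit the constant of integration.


Step 1. Rewrite: now ∫(3*y**3) dy + ∫(-4*y**2/(y**3 - 4)) dy.
Step 2. Evaluate the standard form: now 3*y**4/4 + ∫(-4*y**2/(y**3 - 4)) dy.
Step 3. Substitute u = y**3 - 4, turning ∫(-4*y**2/(y**3 - 4)) dy into ∫(-4/(3*u)) du: now 3*y**4/4 + ∫(-4/(3*u)) du.
Step 4. Evaluate the standard form [assuming u > 0]: now 3*y**4/4 - 4*log(u)/3.
Step 5. Substitute back u = y**3 - 4: now 3*y**4/4 - 4*log(y**3 - 4)/3.
Answer: 3*y**4/4 - 4*log(y**3 - 4)/3.


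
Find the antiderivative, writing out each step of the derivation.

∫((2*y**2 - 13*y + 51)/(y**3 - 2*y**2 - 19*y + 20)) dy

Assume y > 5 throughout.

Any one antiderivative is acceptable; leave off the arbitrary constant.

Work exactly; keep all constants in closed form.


Step 1. Decompose ∫((2*y**2 - 13*y + 51)/(y**3 - 2*y**2 - 19*y + 20)) dy by partial fractions, (2*y**2 - 13*y + 51)/(y**3 - 2*y**2 - 19*y + 20) = 3/(y + 4) - 2/(y - 1) + 1/(y - 5): now ∫(1/(y - 5)) dy + ∫(-2/(y - 1)) dy + ∫(3/(y + 4)) dy.
Step 2. Evaluate the standard form [assuming y > 1]: now -2*log(y - 1) + ∫(1/(y - 5)) dy + ∫(3/(y + 4)) dy.
Step 3. Evaluate the standard form [assuming y > -4]: now -2*log(y - 1) + 3*log(y + 4) + ∫(1/(y - 5)) dy.
Step 4. Evaluate the standard form [assuming y > 5]: now log(y - 5) - 2*log(y - 1) + 3*log(y + 4).
Answer: log(y - 5) - 2*log(y - 1) + 3*log(y + 4).


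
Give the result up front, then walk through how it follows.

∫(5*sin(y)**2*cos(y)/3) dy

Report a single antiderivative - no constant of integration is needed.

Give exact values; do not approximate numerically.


The answer is 5*sin(y)**3/9.
Step 1. Substitute u = sin(y), turning ∫(5*sin(y)**2*cos(y)/3) dy into ∫(5*u**2/3) du: now ∫(5*u**2/3) du.
Step 2. Evaluate the standard form: now 5*u**3/9.
Step 3. Substitute back u = sin(y): now 5*sin(y)**3/9.
Answer: 5*sin(y)**3/9.


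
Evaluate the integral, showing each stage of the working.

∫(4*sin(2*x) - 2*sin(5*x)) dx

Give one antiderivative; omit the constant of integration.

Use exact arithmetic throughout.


Step 1. Rewrite: now ∫(4*sin(2*x)) dx + ∫(-2*sin(5*x)) dx.
Step 2. Evaluate the standard form: now 2*cos(5*x)/5 + ∫(4*sin(2*x)) dx.
Step 3. Evaluate the standard form: now -2*cos(2*x) + 2*cos(5*x)/5.
Answer: -2*cos(2*x) + 2*cos(5*x)/5.


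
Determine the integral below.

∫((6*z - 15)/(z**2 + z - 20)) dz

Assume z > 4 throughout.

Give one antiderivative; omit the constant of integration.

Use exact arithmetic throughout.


Answer: log(z - 4) + 5*log(z + 5).


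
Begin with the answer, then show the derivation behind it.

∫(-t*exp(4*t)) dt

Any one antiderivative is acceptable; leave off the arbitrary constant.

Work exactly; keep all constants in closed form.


The answer is -t*exp(4*t)/4 + exp(4*t)/16.
Step 1. Integrate ∫(-t*exp(4*t)) dt by parts with u = t, dv = (-exp(4*t)) dt, so v = -exp(4*t)/4: now -t*exp(4*t)/4 + ∫(exp(4*t)/4) dt.
Step 2. Evaluate the standard form: now -t*exp(4*t)/4 + exp(4*t)/16.
Answer: -t*exp(4*t)/4 + exp(4*t)/16.


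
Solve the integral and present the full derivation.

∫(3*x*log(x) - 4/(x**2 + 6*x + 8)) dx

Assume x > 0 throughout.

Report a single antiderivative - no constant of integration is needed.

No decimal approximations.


Step 1. Rewrite: now ∫(3*x*log(x)) dx + ∫(-4/(x**2 + 6*x + 8)) dx.
Step 2. Integrate ∫(3*x*log(x)) dx by parts with u = log(x), dv = (3*x) dx, so v = 3*x**2/2 [assuming x > 0]: now 3*x**2*log(x)/2 + ∫(-3*x/2) dx + ∫(-4/(x**2 + 6*x + 8)) dx.
Step 3. Evaluate the standard form: now 3*x**2*log(x)/2 - 3*x**2/4 + ∫(-4/(x**2 + 6*x + 8)) dx.
Step 4. Decompose ∫(-4/(x**2 + 6*x + 8)) dx by partial fractions, -4/(x**2 + 6*x + 8) = 2/(x + 4) - 2/(x + 2): now 3*x**2*log(x)/2 - 3*x**2/4 + ∫(-2/(x + 2)) dx + ∫(2/(x + 4)) dx.
Step 5. Evaluate the standard form [assuming x > -4]: now 3*x**2*log(x)/2 - 3*x**2/4 + 2*log(x + 4) + ∫(-2/(x + 2)) dx.
Step 6. Evaluate the standard form [assuming x > -2]: now 3*x**2*log(x)/2 - 3*x**2/4 - 2*log(x + 2) + 2*log(x + 4).
Answer: 3*x**2*log(x)/2 - 3*x**2/4 - 2*log(x + 2) + 2*log(x + 4).


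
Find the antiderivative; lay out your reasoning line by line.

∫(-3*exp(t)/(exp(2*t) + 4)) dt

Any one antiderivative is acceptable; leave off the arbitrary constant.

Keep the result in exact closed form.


Step 1. Substitute u = exp(t), turning ∫(-3*exp(t)/(exp(2*t) + 4)) dt into ∫(-3/(u**2 + 4)) du: now ∫(-3/(u**2 + 4)) du.
Step 2. Evaluate the standard form: now -3*atan(u/2)/2.
Step 3. Substitute back u = exp(t): now -3*atan(exp(t)/2)/2.
Answer: -3*atan(exp(t)/2)/2.


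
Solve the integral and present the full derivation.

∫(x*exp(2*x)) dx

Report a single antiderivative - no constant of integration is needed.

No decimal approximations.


Step 1. Integrate ∫(x*exp(2*x)) dx by parts with u = x, dv = (exp(2*x)) dx, so v = exp(2*x)/2: now x*exp(2*x)/2 + ∫(-exp(2*x)/2) dx.
Step 2. Evaluate the standard form: now x*exp(2*x)/2 - exp(2*x)/4.
Answer: x*exp(2*x)/2 - exp(2*x)/4.


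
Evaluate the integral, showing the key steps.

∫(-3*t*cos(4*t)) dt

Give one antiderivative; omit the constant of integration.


Step 1. Integrate ∫(-3*t*cos(4*t)) dt by parts with u = t, dv = (-3*cos(4*t)) dt, so v = -3*sin(4*t)/4: now -3*t*sin(4*t)/4 + ∫(3*sin(4*t)/4) dt.
Step 2. Evaluate the standard form: now -3*t*sin(4*t)/4 - 3*cos(4*t)/16.
Answer: -3*t*sin(4*t)/4 - 3*cos(4*t)/16.


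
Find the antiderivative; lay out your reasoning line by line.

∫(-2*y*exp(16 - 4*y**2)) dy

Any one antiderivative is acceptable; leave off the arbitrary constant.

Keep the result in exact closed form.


Step 1. Substitute u = y**2 - 4, turning ∫(-2*y*exp(16 - 4*y**2)) dy into ∫(-exp(-4*u)) du: now ∫(-exp(-4*u)) du.
Step 2. Evaluate the standard form: now exp(-4*u)/4.
Step 3. Substitute back u = y**2 - 4: now exp(16 - 4*y**2)/4.
Answer: exp(16 - 4*y**2)/4.


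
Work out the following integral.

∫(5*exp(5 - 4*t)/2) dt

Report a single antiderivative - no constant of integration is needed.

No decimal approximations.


Answer: -5*exp(5 - 4*t)/8.


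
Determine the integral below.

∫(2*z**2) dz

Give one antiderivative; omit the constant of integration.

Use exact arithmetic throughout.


Answer: 2*z**3/3.


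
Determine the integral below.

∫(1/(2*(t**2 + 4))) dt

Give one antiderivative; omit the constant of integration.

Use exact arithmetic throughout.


Answer: atan(t/2)/4.


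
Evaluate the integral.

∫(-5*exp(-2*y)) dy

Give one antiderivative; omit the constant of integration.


Answer: 5*exp(-2*y)/2.


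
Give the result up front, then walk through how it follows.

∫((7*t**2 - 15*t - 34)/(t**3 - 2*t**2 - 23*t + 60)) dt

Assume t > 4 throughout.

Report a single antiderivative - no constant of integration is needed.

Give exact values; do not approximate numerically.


The answer is 2*log(t - 4) + 2*log(t - 3) + 3*log(t + 5).
Step 1. Decompose ∫((7*t**2 - 15*t - 34)/(t**3 - 2*t**2 - 23*t + 60)) dt by partial fractions, (7*t**2 - 15*t - 34)/(t**3 - 2*t**2 - 23*t + 60) = 3/(t + 5) + 2/(t - 3) + 2/(t - 4): now ∫(2/(t - 4)) dt + ∫(2/(t - 3)) dt + ∫(3/(t + 5)) dt.
Step 2. Evaluate the standard form [assuming t > 3]: now 2*log(t - 3) + ∫(2/(t - 4)) dt + ∫(3/(t + 5)) dt.
Step 3. Evaluate the standard form [assuming t > -5]: now 2*log(t - 3) + 3*log(t + 5) + ∫(2/(t - 4)) dt.
Step 4. Evaluate the standard form [assuming t > 4]: now 2*log(t - 4) + 2*log(t - 3) + 3*log(t + 5).
Answer: 2*log(t - 4) + 2*log(t - 3) + 3*log(t + 5).


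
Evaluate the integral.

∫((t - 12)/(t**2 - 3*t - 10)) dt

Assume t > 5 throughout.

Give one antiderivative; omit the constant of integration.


Answer: -log(t - 5) + 2*log(t + 2).


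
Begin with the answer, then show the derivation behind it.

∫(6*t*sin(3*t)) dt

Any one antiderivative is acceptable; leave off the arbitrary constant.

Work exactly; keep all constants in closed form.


The answer is -2*t*cos(3*t) + 2*sin(3*t)/3.
Step 1. Integrate ∫(6*t*sin(3*t)) dt by parts with u = t, dv = (6*sin(3*t)) dt, so v = -2*cos(3*t): now -2*t*cos(3*t) + ∫(2*cos(3*t)) dt.
Step 2. Evaluate the standard form: now -2*t*cos(3*t) + 2*sin(3*t)/3.
Answer: -2*t*cos(3*t) + 2*sin(3*t)/3.


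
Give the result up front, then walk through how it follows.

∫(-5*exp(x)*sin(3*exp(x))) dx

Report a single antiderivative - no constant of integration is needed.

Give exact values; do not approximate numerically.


The answer is 5*cos(3*exp(x))/3.
Step 1. Substitute u = exp(x), turning ∫(-5*exp(x)*sin(3*exp(x))) dx into ∫(-5*sin(3*u)) du: now ∫(-5*sin(3*u)) du.
Step 2. Evaluate the standard form: now 5*cos(3*u)/3.
Step 3. Substitute back u = exp(x): now 5*cos(3*exp(x))/3.
Answer: 5*cos(3*exp(x))/3.


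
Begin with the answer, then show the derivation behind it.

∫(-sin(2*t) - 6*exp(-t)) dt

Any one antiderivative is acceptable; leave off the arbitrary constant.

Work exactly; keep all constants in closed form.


The answer is cos(2*t)/2 + 6*exp(-t).
Step 1. Rewrite: now ∫(-6*exp(-t)) dt + ∫(-sin(2*t)) dt.
Step 2. Evaluate the standard form: now cos(2*t)/2 + ∫(-6*exp(-t)) dt.
Step 3. Evaluate the standard form: now cos(2*t)/2 + 6*exp(-t).
Answer: cos(2*t)/2 + 6*exp(-t).
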